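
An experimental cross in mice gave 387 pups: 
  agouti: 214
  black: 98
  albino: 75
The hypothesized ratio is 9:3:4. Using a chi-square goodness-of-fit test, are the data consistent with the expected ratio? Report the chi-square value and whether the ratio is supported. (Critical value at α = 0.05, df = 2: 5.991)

13.869; not consistent

Total ratio parts = 16. Expected numbers out of 387:
  agouti: 387 × 9/16 = 217.6875
  black: 387 × 3/16 = 72.5625
  albino: 387 × 4/16 = 96.75
χ² = Σ (O − E)² / E
  agouti: (214 − 217.6875)² / 217.6875 = 0.0625
  black: (98 − 72.5625)² / 72.5625 = 8.9174
  albino: (75 − 96.75)² / 96.75 = 4.8895
χ² = 0.0625 + 8.9174 + 4.8895 = 13.8694 ≈ 13.869
Degrees of freedom = 3 − 1 = 2; critical value at α = 0.05 is 5.991.
Since 13.869 > 5.991, we reject the null hypothesis — the data do not fit the 9:3:4 ratio.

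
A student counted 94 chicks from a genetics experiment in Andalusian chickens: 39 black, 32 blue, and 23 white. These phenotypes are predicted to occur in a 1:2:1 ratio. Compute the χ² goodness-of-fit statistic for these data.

Total ratio parts = 4. Expected numbers out of 94:
  black: 94 × 1/4 = 23.5
  blue: 94 × 2/4 = 47
  white: 94 × 1/4 = 23.5
χ² = Σ (O − E)² / E
  black: (39 − 23.5)² / 23.5 = 10.2234
  blue: (32 − 47)² / 47 = 4.7872
  white: (23 − 23.5)² / 23.5 = 0.0106
χ² = 10.2234 + 4.7872 + 0.0106 = 15.0212 ≈ 15.021

15.021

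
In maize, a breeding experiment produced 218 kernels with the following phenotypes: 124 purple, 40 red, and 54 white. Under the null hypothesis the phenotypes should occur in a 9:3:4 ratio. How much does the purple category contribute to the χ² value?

Under the 9:3:4 hypothesis (Σ ratio = 16, N = 218):
  purple: 218 × 9/16 = 122.625
  red: 218 × 3/16 = 40.875
  white: 218 × 4/16 = 54.5
Contribution of purple: (124 − 122.625)² / 122.625 = 0.0154

0.015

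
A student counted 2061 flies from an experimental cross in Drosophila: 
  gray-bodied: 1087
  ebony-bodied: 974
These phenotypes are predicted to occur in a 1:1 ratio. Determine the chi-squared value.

Under the 1:1 hypothesis (Σ ratio = 2, N = 2061):
  gray-bodied: 2061 × 1/2 = 1030.5
  ebony-bodied: 2061 × 1/2 = 1030.5
χ² = Σ (O − E)² / E
  gray-bodied: (1087 − 1030.5)² / 1030.5 = 3.0978
  ebony-bodied: (974 − 1030.5)² / 1030.5 = 3.0978
χ² = 3.0978 + 3.0978 = 6.1956 ≈ 6.196

6.196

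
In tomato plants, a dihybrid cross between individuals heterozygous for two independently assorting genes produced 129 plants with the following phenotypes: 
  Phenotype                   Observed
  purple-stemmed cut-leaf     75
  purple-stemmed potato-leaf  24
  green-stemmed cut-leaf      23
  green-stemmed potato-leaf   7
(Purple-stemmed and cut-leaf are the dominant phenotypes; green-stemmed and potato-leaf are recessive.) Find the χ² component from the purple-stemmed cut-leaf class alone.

0.082

A dihybrid F₂ with independent assortment and complete dominance at both loci gives a 9:3:3:1 phenotypic ratio.
The 9:3:3:1 ratio has 16 parts, so with N = 129 the expected counts are:
  purple-stemmed cut-leaf: 129 × 9/16 = 72.5625
  purple-stemmed potato-leaf: 129 × 3/16 = 24.1875
  green-stemmed cut-leaf: 129 × 3/16 = 24.1875
  green-stemmed potato-leaf: 129 × 1/16 = 8.0625
Contribution of purple-stemmed cut-leaf: (75 − 72.5625)² / 72.5625 = 0.0819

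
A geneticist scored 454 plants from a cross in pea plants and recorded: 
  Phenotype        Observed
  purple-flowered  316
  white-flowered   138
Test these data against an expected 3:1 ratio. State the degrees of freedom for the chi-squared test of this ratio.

A goodness-of-fit test with 2 phenotype classes has df = 2 − 1 = 1.

1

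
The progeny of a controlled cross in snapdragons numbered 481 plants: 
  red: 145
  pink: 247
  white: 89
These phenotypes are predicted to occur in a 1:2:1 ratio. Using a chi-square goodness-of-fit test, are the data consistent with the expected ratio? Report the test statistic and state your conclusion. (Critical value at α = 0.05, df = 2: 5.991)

13.391; not consistent

Expected counts for N = 481 under a 1:2:1 ratio (total parts = 4):
  red: 481 × 1/4 = 120.25
  pink: 481 × 2/4 = 240.5
  white: 481 × 1/4 = 120.25
χ² = Σ (O − E)² / E
  red: (145 − 120.25)² / 120.25 = 5.0941
  pink: (247 − 240.5)² / 240.5 = 0.1757
  white: (89 − 120.25)² / 120.25 = 8.1211
χ² = 5.0941 + 0.1757 + 8.1211 = 13.3909 ≈ 13.391
Degrees of freedom = 3 − 1 = 2; critical value at α = 0.05 is 5.991.
Since 13.391 > 5.991, we reject the null hypothesis — the data do not fit the 1:2:1 ratio.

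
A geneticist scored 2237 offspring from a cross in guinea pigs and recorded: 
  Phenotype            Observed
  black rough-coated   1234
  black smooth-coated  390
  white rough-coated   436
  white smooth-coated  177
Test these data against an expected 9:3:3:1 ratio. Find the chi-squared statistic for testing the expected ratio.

The 9:3:3:1 ratio has 16 parts, so with N = 2237 the expected counts are:
  black rough-coated: 2237 × 9/16 = 1258.3125
  black smooth-coated: 2237 × 3/16 = 419.4375
  white rough-coated: 2237 × 3/16 = 419.4375
  white smooth-coated: 2237 × 1/16 = 139.8125
χ² = Σ (O − E)² / E
  black rough-coated: (1234 − 1258.3125)² / 1258.3125 = 0.4698
  black smooth-coated: (390 − 419.4375)² / 419.4375 = 2.0660
  white rough-coated: (436 − 419.4375)² / 419.4375 = 0.6540
  white smooth-coated: (177 − 139.8125)² / 139.8125 = 9.8912
χ² = 0.4698 + 2.0660 + 0.6540 + 9.8912 = 13.081

13.081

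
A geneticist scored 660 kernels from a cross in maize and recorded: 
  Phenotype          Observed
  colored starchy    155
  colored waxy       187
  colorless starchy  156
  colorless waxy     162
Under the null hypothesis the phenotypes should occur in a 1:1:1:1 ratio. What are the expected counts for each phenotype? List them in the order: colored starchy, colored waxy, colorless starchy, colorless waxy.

The 1:1:1:1 ratio has 4 parts, so with N = 660 the expected counts are:
  colored starchy: 660 × 1/4 = 165
  colored waxy: 660 × 1/4 = 165
  colorless starchy: 660 × 1/4 = 165
  colorless waxy: 660 × 1/4 = 165

165, 165, 165, 165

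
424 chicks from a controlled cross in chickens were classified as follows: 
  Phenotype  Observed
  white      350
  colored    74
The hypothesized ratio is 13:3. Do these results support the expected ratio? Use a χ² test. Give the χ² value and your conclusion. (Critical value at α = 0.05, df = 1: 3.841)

0.468; consistent

Expected counts for N = 424 under a 13:3 ratio (total parts = 16):
  white: 424 × 13/16 = 344.5
  colored: 424 × 3/16 = 79.5
χ² = Σ (O − E)² / E
  white: (350 − 344.5)² / 344.5 = 0.0878
  colored: (74 − 79.5)² / 79.5 = 0.3805
χ² = 0.0878 + 0.3805 = 0.4683 ≈ 0.468
Degrees of freedom = 2 − 1 = 1; critical value at α = 0.05 is 3.841.
Since 0.468 < 3.841, we fail to reject the null hypothesis — the data are consistent with the 13:3 ratio.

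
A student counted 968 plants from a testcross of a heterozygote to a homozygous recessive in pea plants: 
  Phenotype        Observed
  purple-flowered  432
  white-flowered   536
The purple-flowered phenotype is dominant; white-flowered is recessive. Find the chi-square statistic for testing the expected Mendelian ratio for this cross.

A testcross of a heterozygote (Aa × aa) gives a 1:1 phenotypic ratio.
Expected counts for N = 968 under a 1:1 ratio (total parts = 2):
  purple-flowered: 968 × 1/2 = 484
  white-flowered: 968 × 1/2 = 484
χ² = Σ (O − E)² / E
  purple-flowered: (432 − 484)² / 484 = 5.5868
  white-flowered: (536 − 484)² / 484 = 5.5868
χ² = 5.5868 + 5.5868 = 11.1736 ≈ 11.174

11.174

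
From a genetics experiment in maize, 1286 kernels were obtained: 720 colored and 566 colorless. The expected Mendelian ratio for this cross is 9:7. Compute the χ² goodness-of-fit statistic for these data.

0.036

Under the 9:7 hypothesis (Σ ratio = 16, N = 1286):
  colored: 1286 × 9/16 = 723.375
  colorless: 1286 × 7/16 = 562.625
χ² = Σ (O − E)² / E
  colored: (720 − 723.375)² / 723.375 = 0.0157
  colorless: (566 − 562.625)² / 562.625 = 0.0202
χ² = 0.0157 + 0.0202 = 0.0359 ≈ 0.036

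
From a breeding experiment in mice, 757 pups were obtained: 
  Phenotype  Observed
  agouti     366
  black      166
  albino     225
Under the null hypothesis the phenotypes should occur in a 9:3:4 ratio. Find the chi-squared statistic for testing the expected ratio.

19.234

Under the 9:3:4 hypothesis (Σ ratio = 16, N = 757):
  agouti: 757 × 9/16 = 425.8125
  black: 757 × 3/16 = 141.9375
  albino: 757 × 4/16 = 189.25
χ² = Σ (O − E)² / E
  agouti: (366 − 425.8125)² / 425.8125 = 8.4017
  black: (166 − 141.9375)² / 141.9375 = 4.0793
  albino: (225 − 189.25)² / 189.25 = 6.7533
χ² = 8.4017 + 4.0793 + 6.7533 = 19.2343 ≈ 19.234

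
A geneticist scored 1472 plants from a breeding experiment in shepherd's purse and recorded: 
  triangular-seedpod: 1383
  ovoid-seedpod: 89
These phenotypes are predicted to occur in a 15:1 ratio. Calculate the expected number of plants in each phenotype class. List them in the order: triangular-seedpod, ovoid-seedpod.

Expected counts for N = 1472 under a 15:1 ratio (total parts = 16):
  triangular-seedpod: 1472 × 15/16 = 1380
  ovoid-seedpod: 1472 × 1/16 = 92

1380, 92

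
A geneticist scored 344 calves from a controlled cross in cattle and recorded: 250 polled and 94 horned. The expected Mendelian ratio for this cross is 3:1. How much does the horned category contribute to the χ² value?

0.744

Under the 3:1 hypothesis (Σ ratio = 4, N = 344):
  polled: 344 × 3/4 = 258
  horned: 344 × 1/4 = 86
Contribution of horned: (94 − 86)² / 86 = 0.7442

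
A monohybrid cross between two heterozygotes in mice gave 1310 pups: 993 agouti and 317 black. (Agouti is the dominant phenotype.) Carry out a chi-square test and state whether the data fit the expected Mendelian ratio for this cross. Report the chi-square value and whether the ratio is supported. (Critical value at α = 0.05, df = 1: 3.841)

0.449; consistent

For a monohybrid cross between heterozygotes with complete dominance, the expected phenotypic ratio is 3:1.
Expected counts for N = 1310 under a 3:1 ratio (total parts = 4):
  agouti: 1310 × 3/4 = 982.5
  black: 1310 × 1/4 = 327.5
χ² = Σ (O − E)² / E
  agouti: (993 − 982.5)² / 982.5 = 0.1122
  black: (317 − 327.5)² / 327.5 = 0.3366
χ² = 0.1122 + 0.3366 = 0.4488 ≈ 0.449
Degrees of freedom = 2 − 1 = 1; critical value at α = 0.05 is 3.841.
Since 0.449 < 3.841, we fail to reject the null hypothesis — the data are consistent with the 3:1 ratio.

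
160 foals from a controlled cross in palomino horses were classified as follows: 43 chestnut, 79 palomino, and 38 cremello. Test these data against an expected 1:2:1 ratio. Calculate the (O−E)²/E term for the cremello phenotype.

Total ratio parts = 4. Expected numbers out of 160:
  chestnut: 160 × 1/4 = 40
  palomino: 160 × 2/4 = 80
  cremello: 160 × 1/4 = 40
Contribution of cremello: (38 − 40)² / 40 = 0.1000

0.100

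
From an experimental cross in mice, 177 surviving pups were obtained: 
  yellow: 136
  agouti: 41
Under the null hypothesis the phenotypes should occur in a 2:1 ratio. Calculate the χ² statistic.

8.237

Expected counts for N = 177 under a 2:1 ratio (total parts = 3):
  yellow: 177 × 2/3 = 118
  agouti: 177 × 1/3 = 59
χ² = Σ (O − E)² / E
  yellow: (136 − 118)² / 118 = 2.7458
  agouti: (41 − 59)² / 59 = 5.4915
χ² = 2.7458 + 5.4915 = 8.2373 ≈ 8.237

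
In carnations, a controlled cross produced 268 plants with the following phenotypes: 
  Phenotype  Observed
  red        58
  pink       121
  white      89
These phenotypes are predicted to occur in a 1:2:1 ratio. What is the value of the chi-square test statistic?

9.694

Under the 1:2:1 hypothesis (Σ ratio = 4, N = 268):
  red: 268 × 1/4 = 67
  pink: 268 × 2/4 = 134
  white: 268 × 1/4 = 67
χ² = Σ (O − E)² / E
  red: (58 − 67)² / 67 = 1.2090
  pink: (121 − 134)² / 134 = 1.2612
  white: (89 − 67)² / 67 = 7.2239
χ² = 1.2090 + 1.2612 + 7.2239 = 9.6941 ≈ 9.694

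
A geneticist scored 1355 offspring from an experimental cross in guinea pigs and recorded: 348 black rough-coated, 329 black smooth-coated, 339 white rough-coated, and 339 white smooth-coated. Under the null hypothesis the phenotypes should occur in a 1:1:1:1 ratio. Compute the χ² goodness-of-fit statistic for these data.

0.534

Expected counts for N = 1355 under a 1:1:1:1 ratio (total parts = 4):
  black rough-coated: 1355 × 1/4 = 338.75
  black smooth-coated: 1355 × 1/4 = 338.75
  white rough-coated: 1355 × 1/4 = 338.75
  white smooth-coated: 1355 × 1/4 = 338.75
χ² = Σ (O − E)² / E
  black rough-coated: (348 − 338.75)² / 338.75 = 0.2526
  black smooth-coated: (329 − 338.75)² / 338.75 = 0.2806
  white rough-coated: (339 − 338.75)² / 338.75 = 0.0002
  white smooth-coated: (339 − 338.75)² / 338.75 = 0.0002
χ² = 0.2526 + 0.2806 + 0.0002 + 0.0002 = 0.5336 ≈ 0.534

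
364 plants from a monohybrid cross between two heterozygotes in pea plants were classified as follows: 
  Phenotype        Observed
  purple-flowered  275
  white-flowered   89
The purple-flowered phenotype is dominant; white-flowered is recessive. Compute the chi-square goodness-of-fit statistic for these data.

For a monohybrid cross between heterozygotes with complete dominance, the expected phenotypic ratio is 3:1.
Under the 3:1 hypothesis (Σ ratio = 4, N = 364):
  purple-flowered: 364 × 3/4 = 273
  white-flowered: 364 × 1/4 = 91
χ² = Σ (O − E)² / E
  purple-flowered: (275 − 273)² / 273 = 0.0147
  white-flowered: (89 − 91)² / 91 = 0.0440
χ² = 0.0147 + 0.0440 = 0.0587 ≈ 0.059

0.059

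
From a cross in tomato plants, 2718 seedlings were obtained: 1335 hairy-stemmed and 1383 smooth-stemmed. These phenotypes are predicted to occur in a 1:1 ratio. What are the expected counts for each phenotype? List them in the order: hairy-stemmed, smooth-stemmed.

Total ratio parts = 2. Expected numbers out of 2718:
  hairy-stemmed: 2718 × 1/2 = 1359
  smooth-stemmed: 2718 × 1/2 = 1359

1359, 1359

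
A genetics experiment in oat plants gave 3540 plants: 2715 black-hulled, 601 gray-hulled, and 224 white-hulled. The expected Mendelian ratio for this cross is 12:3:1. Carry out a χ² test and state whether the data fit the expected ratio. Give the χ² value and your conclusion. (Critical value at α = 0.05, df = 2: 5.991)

Expected counts for N = 3540 under a 12:3:1 ratio (total parts = 16):
  black-hulled: 3540 × 12/16 = 2655
  gray-hulled: 3540 × 3/16 = 663.75
  white-hulled: 3540 × 1/16 = 221.25
χ² = Σ (O − E)² / E
  black-hulled: (2715 − 2655)² / 2655 = 1.3559
  gray-hulled: (601 − 663.75)² / 663.75 = 5.9323
  white-hulled: (224 − 221.25)² / 221.25 = 0.0342
χ² = 1.3559 + 5.9323 + 0.0342 = 7.3224 ≈ 7.322
Degrees of freedom = 3 − 1 = 2; critical value at α = 0.05 is 5.991.
Since 7.322 > 5.991, we reject the null hypothesis — the data do not fit the 12:3:1 ratio.

7.322; not consistent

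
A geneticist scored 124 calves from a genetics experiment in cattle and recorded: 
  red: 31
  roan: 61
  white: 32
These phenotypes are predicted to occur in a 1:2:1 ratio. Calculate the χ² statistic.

0.048

The 1:2:1 ratio has 4 parts, so with N = 124 the expected counts are:
  red: 124 × 1/4 = 31
  roan: 124 × 2/4 = 62
  white: 124 × 1/4 = 31
χ² = Σ (O − E)² / E
  red: (31 − 31)² / 31 = 0.0000
  roan: (61 − 62)² / 62 = 0.0161
  white: (32 − 31)² / 31 = 0.0323
χ² = 0.0000 + 0.0161 + 0.0323 = 0.0484 ≈ 0.048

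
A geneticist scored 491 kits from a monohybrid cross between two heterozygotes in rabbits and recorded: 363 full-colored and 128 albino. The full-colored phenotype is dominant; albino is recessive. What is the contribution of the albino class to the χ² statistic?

For a monohybrid cross between heterozygotes with complete dominance, the expected phenotypic ratio is 3:1.
Under the 3:1 hypothesis (Σ ratio = 4, N = 491):
  full-colored: 491 × 3/4 = 368.25
  albino: 491 × 1/4 = 122.75
Contribution of albino: (128 − 122.75)² / 122.75 = 0.2245

0.225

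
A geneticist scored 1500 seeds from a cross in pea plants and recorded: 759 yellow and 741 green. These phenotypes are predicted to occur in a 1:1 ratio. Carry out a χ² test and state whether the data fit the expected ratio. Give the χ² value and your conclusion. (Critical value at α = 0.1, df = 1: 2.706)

The 1:1 ratio has 2 parts, so with N = 1500 the expected counts are:
  yellow: 1500 × 1/2 = 750
  green: 1500 × 1/2 = 750
χ² = Σ (O − E)² / E
  yellow: (759 − 750)² / 750 = 0.1080
  green: (741 − 750)² / 750 = 0.1080
χ² = 0.1080 + 0.1080 = 0.216
Degrees of freedom = 2 − 1 = 1; critical value at α = 0.1 is 2.706.
Since 0.216 < 2.706, we fail to reject the null hypothesis — the data are consistent with the 1:1 ratio.

0.216; consistent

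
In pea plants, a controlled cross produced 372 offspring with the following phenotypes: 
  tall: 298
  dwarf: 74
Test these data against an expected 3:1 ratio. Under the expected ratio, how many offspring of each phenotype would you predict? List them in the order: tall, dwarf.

Expected counts for N = 372 under a 3:1 ratio (total parts = 4):
  tall: 372 × 3/4 = 279
  dwarf: 372 × 1/4 = 93

279, 93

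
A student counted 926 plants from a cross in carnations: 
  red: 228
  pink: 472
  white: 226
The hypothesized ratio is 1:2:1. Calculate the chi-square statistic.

0.359

The 1:2:1 ratio has 4 parts, so with N = 926 the expected counts are:
  red: 926 × 1/4 = 231.5
  pink: 926 × 2/4 = 463
  white: 926 × 1/4 = 231.5
χ² = Σ (O − E)² / E
  red: (228 − 231.5)² / 231.5 = 0.0529
  pink: (472 − 463)² / 463 = 0.1749
  white: (226 − 231.5)² / 231.5 = 0.1307
χ² = 0.0529 + 0.1749 + 0.1307 = 0.3585 ≈ 0.359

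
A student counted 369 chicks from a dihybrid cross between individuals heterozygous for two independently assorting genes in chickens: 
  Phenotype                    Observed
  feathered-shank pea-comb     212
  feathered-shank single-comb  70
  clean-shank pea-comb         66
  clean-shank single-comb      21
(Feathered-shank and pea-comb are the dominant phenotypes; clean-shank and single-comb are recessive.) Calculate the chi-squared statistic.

0.436

A dihybrid F₂ with independent assortment and complete dominance at both loci gives a 9:3:3:1 phenotypic ratio.
Expected counts for N = 369 under a 9:3:3:1 ratio (total parts = 16):
  feathered-shank pea-comb: 369 × 9/16 = 207.5625
  feathered-shank single-comb: 369 × 3/16 = 69.1875
  clean-shank pea-comb: 369 × 3/16 = 69.1875
  clean-shank single-comb: 369 × 1/16 = 23.0625
χ² = Σ (O − E)² / E
  feathered-shank pea-comb: (212 − 207.5625)² / 207.5625 = 0.0949
  feathered-shank single-comb: (70 − 69.1875)² / 69.1875 = 0.0095
  clean-shank pea-comb: (66 − 69.1875)² / 69.1875 = 0.1468
  clean-shank single-comb: (21 − 23.0625)² / 23.0625 = 0.1845
χ² = 0.0949 + 0.0095 + 0.1468 + 0.1845 = 0.4357 ≈ 0.436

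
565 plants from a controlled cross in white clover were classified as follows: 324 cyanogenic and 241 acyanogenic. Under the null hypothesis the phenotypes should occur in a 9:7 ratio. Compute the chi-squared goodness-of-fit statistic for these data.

Under the 9:7 hypothesis (Σ ratio = 16, N = 565):
  cyanogenic: 565 × 9/16 = 317.8125
  acyanogenic: 565 × 7/16 = 247.1875
χ² = Σ (O − E)² / E
  cyanogenic: (324 − 317.8125)² / 317.8125 = 0.1205
  acyanogenic: (241 − 247.1875)² / 247.1875 = 0.1549
χ² = 0.1205 + 0.1549 = 0.2754 ≈ 0.275

0.275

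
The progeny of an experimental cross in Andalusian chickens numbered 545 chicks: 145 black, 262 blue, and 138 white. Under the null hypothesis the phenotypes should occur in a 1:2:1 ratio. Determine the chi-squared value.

Total ratio parts = 4. Expected numbers out of 545:
  black: 545 × 1/4 = 136.25
  blue: 545 × 2/4 = 272.5
  white: 545 × 1/4 = 136.25
χ² = Σ (O − E)² / E
  black: (145 − 136.25)² / 136.25 = 0.5619
  blue: (262 − 272.5)² / 272.5 = 0.4046
  white: (138 − 136.25)² / 136.25 = 0.0225
χ² = 0.5619 + 0.4046 + 0.0225 = 0.989

0.989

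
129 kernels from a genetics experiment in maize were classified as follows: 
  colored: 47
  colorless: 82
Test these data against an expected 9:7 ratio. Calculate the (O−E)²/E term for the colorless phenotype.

11.578

The 9:7 ratio has 16 parts, so with N = 129 the expected counts are:
  colored: 129 × 9/16 = 72.5625
  colorless: 129 × 7/16 = 56.4375
Contribution of colorless: (82 − 56.4375)² / 56.4375 = 11.5781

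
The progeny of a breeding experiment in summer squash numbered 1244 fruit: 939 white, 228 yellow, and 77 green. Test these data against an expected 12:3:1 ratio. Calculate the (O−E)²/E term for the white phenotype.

0.039

The 12:3:1 ratio has 16 parts, so with N = 1244 the expected counts are:
  white: 1244 × 12/16 = 933
  yellow: 1244 × 3/16 = 233.25
  green: 1244 × 1/16 = 77.75
Contribution of white: (939 − 933)² / 933 = 0.0386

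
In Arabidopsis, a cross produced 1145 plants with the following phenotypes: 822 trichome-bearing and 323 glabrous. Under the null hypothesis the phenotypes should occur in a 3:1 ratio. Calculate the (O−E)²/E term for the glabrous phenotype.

Under the 3:1 hypothesis (Σ ratio = 4, N = 1145):
  trichome-bearing: 1145 × 3/4 = 858.75
  glabrous: 1145 × 1/4 = 286.25
Contribution of glabrous: (323 − 286.25)² / 286.25 = 4.7181

4.718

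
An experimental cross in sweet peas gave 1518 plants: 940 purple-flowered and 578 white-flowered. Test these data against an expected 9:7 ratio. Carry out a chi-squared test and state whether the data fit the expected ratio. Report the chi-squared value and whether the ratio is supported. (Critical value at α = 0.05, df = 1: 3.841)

The 9:7 ratio has 16 parts, so with N = 1518 the expected counts are:
  purple-flowered: 1518 × 9/16 = 853.875
  white-flowered: 1518 × 7/16 = 664.125
χ² = Σ (O − E)² / E
  purple-flowered: (940 − 853.875)² / 853.875 = 8.6869
  white-flowered: (578 − 664.125)² / 664.125 = 11.1689
χ² = 8.6869 + 11.1689 = 19.8558 ≈ 19.856
Degrees of freedom = 2 − 1 = 1; critical value at α = 0.05 is 3.841.
Since 19.856 > 3.841, we reject the null hypothesis — the data do not fit the 9:7 ratio.

19.856; not consistent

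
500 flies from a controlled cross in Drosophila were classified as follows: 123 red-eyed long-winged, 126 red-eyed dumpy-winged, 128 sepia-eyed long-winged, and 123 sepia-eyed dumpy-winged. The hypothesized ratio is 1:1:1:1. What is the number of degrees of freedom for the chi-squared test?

A goodness-of-fit test with 4 phenotype classes has df = 4 − 1 = 3.

3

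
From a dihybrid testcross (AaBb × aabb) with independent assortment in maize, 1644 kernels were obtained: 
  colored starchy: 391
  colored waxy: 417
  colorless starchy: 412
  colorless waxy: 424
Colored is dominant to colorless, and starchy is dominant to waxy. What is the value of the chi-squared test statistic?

1.474

A dihybrid testcross with independent assortment gives a 1:1:1:1 ratio.
Under the 1:1:1:1 hypothesis (Σ ratio = 4, N = 1644):
  colored starchy: 1644 × 1/4 = 411
  colored waxy: 1644 × 1/4 = 411
  colorless starchy: 1644 × 1/4 = 411
  colorless waxy: 1644 × 1/4 = 411
χ² = Σ (O − E)² / E
  colored starchy: (391 − 411)² / 411 = 0.9732
  colored waxy: (417 − 411)² / 411 = 0.0876
  colorless starchy: (412 − 411)² / 411 = 0.0024
  colorless waxy: (424 − 411)² / 411 = 0.4112
χ² = 0.9732 + 0.0876 + 0.0024 + 0.4112 = 1.4744 ≈ 1.474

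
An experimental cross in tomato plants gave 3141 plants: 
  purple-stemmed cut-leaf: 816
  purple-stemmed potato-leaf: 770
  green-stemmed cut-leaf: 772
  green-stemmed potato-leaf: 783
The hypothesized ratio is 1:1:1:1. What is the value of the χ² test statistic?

Total ratio parts = 4. Expected numbers out of 3141:
  purple-stemmed cut-leaf: 3141 × 1/4 = 785.25
  purple-stemmed potato-leaf: 3141 × 1/4 = 785.25
  green-stemmed cut-leaf: 3141 × 1/4 = 785.25
  green-stemmed potato-leaf: 3141 × 1/4 = 785.25
χ² = Σ (O − E)² / E
  purple-stemmed cut-leaf: (816 − 785.25)² / 785.25 = 1.2042
  purple-stemmed potato-leaf: (770 − 785.25)² / 785.25 = 0.2962
  green-stemmed cut-leaf: (772 − 785.25)² / 785.25 = 0.2236
  green-stemmed potato-leaf: (783 − 785.25)² / 785.25 = 0.0064
χ² = 1.2042 + 0.2962 + 0.2236 + 0.0064 = 1.7304 ≈ 1.730

1.730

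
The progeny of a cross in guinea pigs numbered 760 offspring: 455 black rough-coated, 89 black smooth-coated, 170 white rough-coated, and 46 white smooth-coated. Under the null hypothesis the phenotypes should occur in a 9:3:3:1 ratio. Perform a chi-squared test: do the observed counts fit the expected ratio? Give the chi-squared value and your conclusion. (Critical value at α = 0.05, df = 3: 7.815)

Expected counts for N = 760 under a 9:3:3:1 ratio (total parts = 16):
  black rough-coated: 760 × 9/16 = 427.5
  black smooth-coated: 760 × 3/16 = 142.5
  white rough-coated: 760 × 3/16 = 142.5
  white smooth-coated: 760 × 1/16 = 47.5
χ² = Σ (O − E)² / E
  black rough-coated: (455 − 427.5)² / 427.5 = 1.7690
  black smooth-coated: (89 − 142.5)² / 142.5 = 20.0860
  white rough-coated: (170 − 142.5)² / 142.5 = 5.3070
  white smooth-coated: (46 − 47.5)² / 47.5 = 0.0474
χ² = 1.7690 + 20.0860 + 5.3070 + 0.0474 = 27.2094 ≈ 27.209
Degrees of freedom = 4 − 1 = 3; critical value at α = 0.05 is 7.815.
Since 27.209 > 7.815, we reject the null hypothesis — the data do not fit the 9:3:3:1 ratio.

27.209; not consistent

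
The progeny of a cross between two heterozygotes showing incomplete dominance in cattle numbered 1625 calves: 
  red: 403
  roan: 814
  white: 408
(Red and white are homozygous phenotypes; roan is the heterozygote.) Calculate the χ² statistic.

With incomplete dominance, a heterozygote × heterozygote cross gives a 1:2:1 phenotypic ratio.
The 1:2:1 ratio has 4 parts, so with N = 1625 the expected counts are:
  red: 1625 × 1/4 = 406.25
  roan: 1625 × 2/4 = 812.5
  white: 1625 × 1/4 = 406.25
χ² = Σ (O − E)² / E
  red: (403 − 406.25)² / 406.25 = 0.0260
  roan: (814 − 812.5)² / 812.5 = 0.0028
  white: (408 − 406.25)² / 406.25 = 0.0075
χ² = 0.0260 + 0.0028 + 0.0075 = 0.0363 ≈ 0.036

0.036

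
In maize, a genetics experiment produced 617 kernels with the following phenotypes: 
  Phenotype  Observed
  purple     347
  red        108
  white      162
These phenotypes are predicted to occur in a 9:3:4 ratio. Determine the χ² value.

The 9:3:4 ratio has 16 parts, so with N = 617 the expected counts are:
  purple: 617 × 9/16 = 347.0625
  red: 617 × 3/16 = 115.6875
  white: 617 × 4/16 = 154.25
χ² = Σ (O − E)² / E
  purple: (347 − 347.0625)² / 347.0625 = 0.0000
  red: (108 − 115.6875)² / 115.6875 = 0.5108
  white: (162 − 154.25)² / 154.25 = 0.3894
χ² = 0.0000 + 0.5108 + 0.3894 = 0.9002 ≈ 0.900

0.900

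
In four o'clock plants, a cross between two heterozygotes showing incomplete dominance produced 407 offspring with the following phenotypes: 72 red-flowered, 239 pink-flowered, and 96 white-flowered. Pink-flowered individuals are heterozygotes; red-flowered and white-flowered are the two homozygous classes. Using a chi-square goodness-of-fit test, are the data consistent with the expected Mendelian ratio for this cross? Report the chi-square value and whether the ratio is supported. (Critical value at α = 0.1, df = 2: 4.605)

With incomplete dominance, a heterozygote × heterozygote cross gives a 1:2:1 phenotypic ratio.
Total ratio parts = 4. Expected numbers out of 407:
  red-flowered: 407 × 1/4 = 101.75
  pink-flowered: 407 × 2/4 = 203.5
  white-flowered: 407 × 1/4 = 101.75
χ² = Σ (O − E)² / E
  red-flowered: (72 − 101.75)² / 101.75 = 8.6984
  pink-flowered: (239 − 203.5)² / 203.5 = 6.1929
  white-flowered: (96 − 101.75)² / 101.75 = 0.3249
χ² = 8.6984 + 6.1929 + 0.3249 = 15.2162 ≈ 15.216
Degrees of freedom = 3 − 1 = 2; critical value at α = 0.1 is 4.605.
Since 15.216 > 4.605, we reject the null hypothesis — the data do not fit the 1:2:1 ratio.

15.216; not consistent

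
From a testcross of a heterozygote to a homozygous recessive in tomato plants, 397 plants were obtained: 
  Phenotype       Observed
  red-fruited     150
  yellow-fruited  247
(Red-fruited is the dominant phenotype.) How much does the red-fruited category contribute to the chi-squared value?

A testcross of a heterozygote (Aa × aa) gives a 1:1 phenotypic ratio.
The 1:1 ratio has 2 parts, so with N = 397 the expected counts are:
  red-fruited: 397 × 1/2 = 198.5
  yellow-fruited: 397 × 1/2 = 198.5
Contribution of red-fruited: (150 − 198.5)² / 198.5 = 11.8501

11.850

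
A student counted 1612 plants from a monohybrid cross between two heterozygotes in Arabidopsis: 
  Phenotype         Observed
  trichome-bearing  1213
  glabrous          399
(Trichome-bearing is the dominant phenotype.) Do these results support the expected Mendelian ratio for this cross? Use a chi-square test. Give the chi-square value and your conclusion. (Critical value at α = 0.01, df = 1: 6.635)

0.053; consistent

For a monohybrid cross between heterozygotes with complete dominance, the expected phenotypic ratio is 3:1.
Total ratio parts = 4. Expected numbers out of 1612:
  trichome-bearing: 1612 × 3/4 = 1209
  glabrous: 1612 × 1/4 = 403
χ² = Σ (O − E)² / E
  trichome-bearing: (1213 − 1209)² / 1209 = 0.0132
  glabrous: (399 − 403)² / 403 = 0.0397
χ² = 0.0132 + 0.0397 = 0.0529 ≈ 0.053
Degrees of freedom = 2 − 1 = 1; critical value at α = 0.01 is 6.635.
Since 0.053 < 6.635, we fail to reject the null hypothesis — the data are consistent with the 3:1 ratio.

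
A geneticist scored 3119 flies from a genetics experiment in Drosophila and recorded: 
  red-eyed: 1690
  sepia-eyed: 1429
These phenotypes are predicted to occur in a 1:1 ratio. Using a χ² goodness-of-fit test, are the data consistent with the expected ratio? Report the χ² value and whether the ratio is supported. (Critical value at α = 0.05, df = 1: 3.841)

Under the 1:1 hypothesis (Σ ratio = 2, N = 3119):
  red-eyed: 3119 × 1/2 = 1559.5
  sepia-eyed: 3119 × 1/2 = 1559.5
χ² = Σ (O − E)² / E
  red-eyed: (1690 − 1559.5)² / 1559.5 = 10.9203
  sepia-eyed: (1429 − 1559.5)² / 1559.5 = 10.9203
χ² = 10.9203 + 10.9203 = 21.8406 ≈ 21.841
Degrees of freedom = 2 − 1 = 1; critical value at α = 0.05 is 3.841.
Since 21.841 > 3.841, we reject the null hypothesis — the data do not fit the 1:1 ratio.

21.841; not consistent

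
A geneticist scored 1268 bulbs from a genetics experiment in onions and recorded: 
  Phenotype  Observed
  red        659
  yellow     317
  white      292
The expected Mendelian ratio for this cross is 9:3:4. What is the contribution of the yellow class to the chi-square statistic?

Under the 9:3:4 hypothesis (Σ ratio = 16, N = 1268):
  red: 1268 × 9/16 = 713.25
  yellow: 1268 × 3/16 = 237.75
  white: 1268 × 4/16 = 317
Contribution of yellow: (317 − 237.75)² / 237.75 = 26.4167

26.417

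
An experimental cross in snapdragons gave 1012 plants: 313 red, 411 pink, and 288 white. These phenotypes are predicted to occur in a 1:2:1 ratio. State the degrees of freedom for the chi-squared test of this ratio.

2

A goodness-of-fit test with 3 phenotype classes has df = 3 − 1 = 2.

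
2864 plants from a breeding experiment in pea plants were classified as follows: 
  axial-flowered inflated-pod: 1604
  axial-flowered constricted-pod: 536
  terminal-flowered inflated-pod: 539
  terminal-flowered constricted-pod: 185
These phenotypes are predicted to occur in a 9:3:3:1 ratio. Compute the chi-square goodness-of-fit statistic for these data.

0.241

The 9:3:3:1 ratio has 16 parts, so with N = 2864 the expected counts are:
  axial-flowered inflated-pod: 2864 × 9/16 = 1611
  axial-flowered constricted-pod: 2864 × 3/16 = 537
  terminal-flowered inflated-pod: 2864 × 3/16 = 537
  terminal-flowered constricted-pod: 2864 × 1/16 = 179
χ² = Σ (O − E)² / E
  axial-flowered inflated-pod: (1604 − 1611)² / 1611 = 0.0304
  axial-flowered constricted-pod: (536 − 537)² / 537 = 0.0019
  terminal-flowered inflated-pod: (539 − 537)² / 537 = 0.0074
  terminal-flowered constricted-pod: (185 − 179)² / 179 = 0.2011
χ² = 0.0304 + 0.0019 + 0.0074 + 0.2011 = 0.2408 ≈ 0.241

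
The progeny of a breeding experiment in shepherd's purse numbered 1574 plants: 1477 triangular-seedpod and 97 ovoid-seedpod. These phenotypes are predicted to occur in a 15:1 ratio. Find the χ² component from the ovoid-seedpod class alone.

0.019

Under the 15:1 hypothesis (Σ ratio = 16, N = 1574):
  triangular-seedpod: 1574 × 15/16 = 1475.625
  ovoid-seedpod: 1574 × 1/16 = 98.375
Contribution of ovoid-seedpod: (97 − 98.375)² / 98.375 = 0.0192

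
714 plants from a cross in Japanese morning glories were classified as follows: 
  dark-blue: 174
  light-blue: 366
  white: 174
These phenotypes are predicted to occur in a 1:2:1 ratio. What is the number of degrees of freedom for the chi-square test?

A goodness-of-fit test with 3 phenotype classes has df = 3 − 1 = 2.

2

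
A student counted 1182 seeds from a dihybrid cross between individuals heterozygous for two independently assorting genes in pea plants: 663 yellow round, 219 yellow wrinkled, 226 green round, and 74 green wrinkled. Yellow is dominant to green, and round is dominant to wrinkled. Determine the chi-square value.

A dihybrid F₂ with independent assortment and complete dominance at both loci gives a 9:3:3:1 phenotypic ratio.
The 9:3:3:1 ratio has 16 parts, so with N = 1182 the expected counts are:
  yellow round: 1182 × 9/16 = 664.875
  yellow wrinkled: 1182 × 3/16 = 221.625
  green round: 1182 × 3/16 = 221.625
  green wrinkled: 1182 × 1/16 = 73.875
χ² = Σ (O − E)² / E
  yellow round: (663 − 664.875)² / 664.875 = 0.0053
  yellow wrinkled: (219 − 221.625)² / 221.625 = 0.0311
  green round: (226 − 221.625)² / 221.625 = 0.0864
  green wrinkled: (74 − 73.875)² / 73.875 = 0.0002
χ² = 0.0053 + 0.0311 + 0.0864 + 0.0002 = 0.123

0.123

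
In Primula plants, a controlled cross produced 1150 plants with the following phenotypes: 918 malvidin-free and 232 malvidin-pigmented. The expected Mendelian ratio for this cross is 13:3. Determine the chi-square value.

1.531

Under the 13:3 hypothesis (Σ ratio = 16, N = 1150):
  malvidin-free: 1150 × 13/16 = 934.375
  malvidin-pigmented: 1150 × 3/16 = 215.625
χ² = Σ (O − E)² / E
  malvidin-free: (918 − 934.375)² / 934.375 = 0.2870
  malvidin-pigmented: (232 − 215.625)² / 215.625 = 1.2436
χ² = 0.2870 + 1.2436 = 1.5306 ≈ 1.531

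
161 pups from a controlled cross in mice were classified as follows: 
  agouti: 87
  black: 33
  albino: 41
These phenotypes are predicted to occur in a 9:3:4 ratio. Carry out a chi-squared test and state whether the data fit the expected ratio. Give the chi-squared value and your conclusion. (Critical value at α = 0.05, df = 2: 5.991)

0.416; consistent

Under the 9:3:4 hypothesis (Σ ratio = 16, N = 161):
  agouti: 161 × 9/16 = 90.5625
  black: 161 × 3/16 = 30.1875
  albino: 161 × 4/16 = 40.25
χ² = Σ (O − E)² / E
  agouti: (87 − 90.5625)² / 90.5625 = 0.1401
  black: (33 − 30.1875)² / 30.1875 = 0.2620
  albino: (41 − 40.25)² / 40.25 = 0.0140
χ² = 0.1401 + 0.2620 + 0.0140 = 0.4161 ≈ 0.416
Degrees of freedom = 3 − 1 = 2; critical value at α = 0.05 is 5.991.
Since 0.416 < 5.991, we fail to reject the null hypothesis — the data are consistent with the 9:3:4 ratio.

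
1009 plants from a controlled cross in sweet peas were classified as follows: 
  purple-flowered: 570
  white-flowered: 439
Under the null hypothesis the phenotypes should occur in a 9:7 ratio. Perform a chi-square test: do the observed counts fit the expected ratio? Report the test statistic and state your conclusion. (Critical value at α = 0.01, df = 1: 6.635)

0.024; consistent

Total ratio parts = 16. Expected numbers out of 1009:
  purple-flowered: 1009 × 9/16 = 567.5625
  white-flowered: 1009 × 7/16 = 441.4375
χ² = Σ (O − E)² / E
  purple-flowered: (570 − 567.5625)² / 567.5625 = 0.0105
  white-flowered: (439 − 441.4375)² / 441.4375 = 0.0135
χ² = 0.0105 + 0.0135 = 0.024
Degrees of freedom = 2 − 1 = 1; critical value at α = 0.01 is 6.635.
Since 0.024 < 6.635, we fail to reject the null hypothesis — the data are consistent with the 9:7 ratio.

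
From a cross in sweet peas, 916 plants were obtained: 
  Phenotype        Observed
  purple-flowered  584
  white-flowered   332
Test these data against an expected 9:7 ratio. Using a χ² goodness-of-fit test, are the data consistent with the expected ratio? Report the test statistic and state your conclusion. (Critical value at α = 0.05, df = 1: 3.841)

20.968; not consistent

Total ratio parts = 16. Expected numbers out of 916:
  purple-flowered: 916 × 9/16 = 515.25
  white-flowered: 916 × 7/16 = 400.75
χ² = Σ (O − E)² / E
  purple-flowered: (584 − 515.25)² / 515.25 = 9.1733
  white-flowered: (332 − 400.75)² / 400.75 = 11.7943
χ² = 9.1733 + 11.7943 = 20.9676 ≈ 20.968
Degrees of freedom = 2 − 1 = 1; critical value at α = 0.05 is 3.841.
Since 20.968 > 3.841, we reject the null hypothesis — the data do not fit the 9:7 ratio.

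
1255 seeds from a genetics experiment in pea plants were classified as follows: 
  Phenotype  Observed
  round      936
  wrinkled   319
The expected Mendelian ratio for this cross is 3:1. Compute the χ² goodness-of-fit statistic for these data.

0.117

The 3:1 ratio has 4 parts, so with N = 1255 the expected counts are:
  round: 1255 × 3/4 = 941.25
  wrinkled: 1255 × 1/4 = 313.75
χ² = Σ (O − E)² / E
  round: (936 − 941.25)² / 941.25 = 0.0293
  wrinkled: (319 − 313.75)² / 313.75 = 0.0878
χ² = 0.0293 + 0.0878 = 0.1171 ≈ 0.117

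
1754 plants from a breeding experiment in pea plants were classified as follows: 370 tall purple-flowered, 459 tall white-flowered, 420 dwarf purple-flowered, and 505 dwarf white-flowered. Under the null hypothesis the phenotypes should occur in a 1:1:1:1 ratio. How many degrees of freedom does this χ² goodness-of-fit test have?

3

A goodness-of-fit test with 4 phenotype classes has df = 4 − 1 = 3.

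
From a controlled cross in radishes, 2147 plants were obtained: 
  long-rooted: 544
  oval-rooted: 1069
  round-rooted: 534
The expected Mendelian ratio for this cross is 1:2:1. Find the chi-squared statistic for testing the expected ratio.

Expected counts for N = 2147 under a 1:2:1 ratio (total parts = 4):
  long-rooted: 2147 × 1/4 = 536.75
  oval-rooted: 2147 × 2/4 = 1073.5
  round-rooted: 2147 × 1/4 = 536.75
χ² = Σ (O − E)² / E
  long-rooted: (544 − 536.75)² / 536.75 = 0.0979
  oval-rooted: (1069 − 1073.5)² / 1073.5 = 0.0189
  round-rooted: (534 − 536.75)² / 536.75 = 0.0141
χ² = 0.0979 + 0.0189 + 0.0141 = 0.1309 ≈ 0.131

0.131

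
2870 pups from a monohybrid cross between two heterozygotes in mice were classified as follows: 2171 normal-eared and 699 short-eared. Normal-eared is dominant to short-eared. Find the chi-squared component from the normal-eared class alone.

For a monohybrid cross between heterozygotes with complete dominance, the expected phenotypic ratio is 3:1.
Under the 3:1 hypothesis (Σ ratio = 4, N = 2870):
  normal-eared: 2870 × 3/4 = 2152.5
  short-eared: 2870 × 1/4 = 717.5
Contribution of normal-eared: (2171 − 2152.5)² / 2152.5 = 0.1590

0.159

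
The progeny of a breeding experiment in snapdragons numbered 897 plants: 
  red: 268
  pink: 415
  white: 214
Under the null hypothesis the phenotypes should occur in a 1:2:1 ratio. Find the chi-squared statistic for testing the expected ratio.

11.506

The 1:2:1 ratio has 4 parts, so with N = 897 the expected counts are:
  red: 897 × 1/4 = 224.25
  pink: 897 × 2/4 = 448.5
  white: 897 × 1/4 = 224.25
χ² = Σ (O − E)² / E
  red: (268 − 224.25)² / 224.25 = 8.5354
  pink: (415 − 448.5)² / 448.5 = 2.5022
  white: (214 − 224.25)² / 224.25 = 0.4685
χ² = 8.5354 + 2.5022 + 0.4685 = 11.5061 ≈ 11.506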